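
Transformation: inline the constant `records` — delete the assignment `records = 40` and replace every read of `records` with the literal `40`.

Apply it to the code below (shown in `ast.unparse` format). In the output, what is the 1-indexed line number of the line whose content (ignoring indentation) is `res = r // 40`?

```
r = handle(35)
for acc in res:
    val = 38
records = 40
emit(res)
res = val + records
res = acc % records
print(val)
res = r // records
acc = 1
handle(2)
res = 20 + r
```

Transformed code:
r = handle(35)
for acc in res:
    val = 38
emit(res)
res = val + 40
res = acc % 40
print(val)
res = r // 40
acc = 1
handle(2)
res = 20 + r

8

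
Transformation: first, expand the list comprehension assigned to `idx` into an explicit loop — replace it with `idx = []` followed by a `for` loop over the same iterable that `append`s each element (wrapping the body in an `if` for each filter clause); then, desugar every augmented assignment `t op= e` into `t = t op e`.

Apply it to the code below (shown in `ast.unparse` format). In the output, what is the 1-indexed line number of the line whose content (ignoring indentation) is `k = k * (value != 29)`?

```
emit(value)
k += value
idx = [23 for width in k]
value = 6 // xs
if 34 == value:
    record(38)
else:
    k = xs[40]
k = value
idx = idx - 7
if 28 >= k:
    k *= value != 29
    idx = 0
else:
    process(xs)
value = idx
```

Transformed code:
emit(value)
k = k + value
idx = []
for width in k:
    idx.append(23)
value = 6 // xs
if 34 == value:
    record(38)
else:
    k = xs[40]
k = value
idx = idx - 7
if 28 >= k:
    k = k * (value != 29)
    idx = 0
else:
    process(xs)
value = idx

14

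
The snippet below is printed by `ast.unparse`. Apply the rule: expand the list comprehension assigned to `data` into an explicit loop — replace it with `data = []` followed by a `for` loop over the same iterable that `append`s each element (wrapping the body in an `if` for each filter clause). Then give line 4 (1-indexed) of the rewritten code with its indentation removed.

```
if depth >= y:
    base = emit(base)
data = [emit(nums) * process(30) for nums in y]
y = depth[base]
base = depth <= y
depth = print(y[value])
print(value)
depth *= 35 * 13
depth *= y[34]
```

Transformed code:
if depth >= y:
    base = emit(base)
data = []
for nums in y:
    data.append(emit(nums) * process(30))
y = depth[base]
base = depth <= y
depth = print(y[value])
print(value)
depth *= 35 * 13
depth *= y[34]

for nums in y:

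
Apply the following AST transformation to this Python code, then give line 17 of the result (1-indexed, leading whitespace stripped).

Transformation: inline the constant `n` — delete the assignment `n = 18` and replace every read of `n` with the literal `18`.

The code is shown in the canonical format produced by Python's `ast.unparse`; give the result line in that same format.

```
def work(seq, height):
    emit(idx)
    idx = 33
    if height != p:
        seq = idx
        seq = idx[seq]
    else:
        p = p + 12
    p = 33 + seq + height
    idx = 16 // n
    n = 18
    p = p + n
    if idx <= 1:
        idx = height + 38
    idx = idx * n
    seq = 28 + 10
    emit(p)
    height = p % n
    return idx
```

Transformed code:
def work(seq, height):
    emit(idx)
    idx = 33
    if height != p:
        seq = idx
        seq = idx[seq]
    else:
        p = p + 12
    p = 33 + seq + height
    idx = 16 // 18
    p = p + 18
    if idx <= 1:
        idx = height + 38
    idx = idx * 18
    seq = 28 + 10
    emit(p)
    height = p % 18
    return idx

height = p % 18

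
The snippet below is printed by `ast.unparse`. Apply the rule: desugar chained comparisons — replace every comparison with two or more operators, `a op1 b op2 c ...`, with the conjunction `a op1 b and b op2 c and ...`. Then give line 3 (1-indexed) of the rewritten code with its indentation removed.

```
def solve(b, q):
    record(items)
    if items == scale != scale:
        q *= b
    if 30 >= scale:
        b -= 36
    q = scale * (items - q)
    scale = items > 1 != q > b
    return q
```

if items == scale and scale != scale:

Transformed code:
def solve(b, q):
    record(items)
    if items == scale and scale != scale:
        q *= b
    if 30 >= scale:
        b -= 36
    q = scale * (items - q)
    scale = items > 1 and 1 != q and (q > b)
    return q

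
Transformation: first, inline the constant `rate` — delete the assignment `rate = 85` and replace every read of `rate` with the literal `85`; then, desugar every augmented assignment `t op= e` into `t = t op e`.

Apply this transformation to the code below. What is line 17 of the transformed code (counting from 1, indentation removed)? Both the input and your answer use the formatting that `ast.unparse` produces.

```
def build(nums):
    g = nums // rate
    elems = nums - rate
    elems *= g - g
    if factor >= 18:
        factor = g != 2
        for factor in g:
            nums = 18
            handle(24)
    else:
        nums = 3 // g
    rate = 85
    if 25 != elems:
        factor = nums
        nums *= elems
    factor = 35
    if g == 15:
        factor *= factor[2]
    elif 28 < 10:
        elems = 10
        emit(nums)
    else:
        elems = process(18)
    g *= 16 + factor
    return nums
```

Transformed code:
def build(nums):
    g = nums // 85
    elems = nums - 85
    elems = elems * (g - g)
    if factor >= 18:
        factor = g != 2
        for factor in g:
            nums = 18
            handle(24)
    else:
        nums = 3 // g
    if 25 != elems:
        factor = nums
        nums = nums * elems
    factor = 35
    if g == 15:
        factor = factor * factor[2]
    elif 28 < 10:
        elems = 10
        emit(nums)
    else:
        elems = process(18)
    g = g * (16 + factor)
    return nums

factor = factor * factor[2]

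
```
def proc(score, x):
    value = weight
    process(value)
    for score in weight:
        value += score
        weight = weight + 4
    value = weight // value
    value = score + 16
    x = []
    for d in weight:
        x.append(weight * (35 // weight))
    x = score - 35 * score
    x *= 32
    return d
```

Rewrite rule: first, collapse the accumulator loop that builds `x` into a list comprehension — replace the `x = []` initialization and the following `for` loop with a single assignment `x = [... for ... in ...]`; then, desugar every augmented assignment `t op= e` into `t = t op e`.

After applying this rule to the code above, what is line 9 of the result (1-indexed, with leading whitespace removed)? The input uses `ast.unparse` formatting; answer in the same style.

x = [weight * (35 // weight) for d in weight]

Transformed code:
def proc(score, x):
    value = weight
    process(value)
    for score in weight:
        value = value + score
        weight = weight + 4
    value = weight // value
    value = score + 16
    x = [weight * (35 // weight) for d in weight]
    x = score - 35 * score
    x = x * 32
    return d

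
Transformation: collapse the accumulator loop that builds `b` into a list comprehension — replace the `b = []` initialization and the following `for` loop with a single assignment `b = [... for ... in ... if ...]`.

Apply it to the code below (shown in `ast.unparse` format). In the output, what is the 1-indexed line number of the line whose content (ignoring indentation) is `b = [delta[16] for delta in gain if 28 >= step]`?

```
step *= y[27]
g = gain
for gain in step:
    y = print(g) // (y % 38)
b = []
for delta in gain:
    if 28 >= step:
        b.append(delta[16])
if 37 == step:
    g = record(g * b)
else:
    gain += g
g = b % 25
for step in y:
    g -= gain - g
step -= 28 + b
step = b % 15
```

Transformed code:
step *= y[27]
g = gain
for gain in step:
    y = print(g) // (y % 38)
b = [delta[16] for delta in gain if 28 >= step]
if 37 == step:
    g = record(g * b)
else:
    gain += g
g = b % 25
for step in y:
    g -= gain - g
step -= 28 + b
step = b % 15

5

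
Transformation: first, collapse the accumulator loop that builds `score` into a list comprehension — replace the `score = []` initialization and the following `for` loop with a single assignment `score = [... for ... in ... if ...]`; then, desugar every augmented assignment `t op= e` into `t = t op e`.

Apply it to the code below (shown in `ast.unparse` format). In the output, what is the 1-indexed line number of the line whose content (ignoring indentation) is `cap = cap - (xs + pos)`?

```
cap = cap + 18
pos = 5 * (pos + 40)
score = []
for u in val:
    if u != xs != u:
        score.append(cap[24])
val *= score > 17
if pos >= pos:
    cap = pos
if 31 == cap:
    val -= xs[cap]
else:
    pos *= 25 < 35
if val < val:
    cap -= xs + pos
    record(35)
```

12

Transformed code:
cap = cap + 18
pos = 5 * (pos + 40)
score = [cap[24] for u in val if u != xs != u]
val = val * (score > 17)
if pos >= pos:
    cap = pos
if 31 == cap:
    val = val - xs[cap]
else:
    pos = pos * (25 < 35)
if val < val:
    cap = cap - (xs + pos)
    record(35)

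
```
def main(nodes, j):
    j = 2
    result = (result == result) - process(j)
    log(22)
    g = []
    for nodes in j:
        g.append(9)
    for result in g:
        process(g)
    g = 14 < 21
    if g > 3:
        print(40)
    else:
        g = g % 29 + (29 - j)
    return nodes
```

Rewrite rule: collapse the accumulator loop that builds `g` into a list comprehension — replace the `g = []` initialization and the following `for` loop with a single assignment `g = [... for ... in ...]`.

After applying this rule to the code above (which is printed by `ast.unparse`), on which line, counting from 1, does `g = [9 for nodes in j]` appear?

Transformed code:
def main(nodes, j):
    j = 2
    result = (result == result) - process(j)
    log(22)
    g = [9 for nodes in j]
    for result in g:
        process(g)
    g = 14 < 21
    if g > 3:
        print(40)
    else:
        g = g % 29 + (29 - j)
    return nodes

5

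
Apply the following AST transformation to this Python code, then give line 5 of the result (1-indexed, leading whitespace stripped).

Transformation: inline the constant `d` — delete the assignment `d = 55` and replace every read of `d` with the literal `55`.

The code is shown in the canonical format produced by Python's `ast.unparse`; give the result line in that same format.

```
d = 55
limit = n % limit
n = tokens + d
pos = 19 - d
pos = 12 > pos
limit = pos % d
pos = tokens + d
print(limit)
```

limit = pos % 55

Transformed code:
limit = n % limit
n = tokens + 55
pos = 19 - 55
pos = 12 > pos
limit = pos % 55
pos = tokens + 55
print(limit)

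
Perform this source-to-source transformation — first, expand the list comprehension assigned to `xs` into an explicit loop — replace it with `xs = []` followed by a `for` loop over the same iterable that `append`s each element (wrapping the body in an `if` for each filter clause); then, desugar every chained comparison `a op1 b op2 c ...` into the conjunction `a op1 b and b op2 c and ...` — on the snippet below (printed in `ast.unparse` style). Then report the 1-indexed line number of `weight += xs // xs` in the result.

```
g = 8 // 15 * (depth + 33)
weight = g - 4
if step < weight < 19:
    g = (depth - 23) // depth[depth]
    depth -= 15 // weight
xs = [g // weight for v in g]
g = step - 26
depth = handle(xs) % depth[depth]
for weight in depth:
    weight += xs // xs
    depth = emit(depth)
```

12

Transformed code:
g = 8 // 15 * (depth + 33)
weight = g - 4
if step < weight and weight < 19:
    g = (depth - 23) // depth[depth]
    depth -= 15 // weight
xs = []
for v in g:
    xs.append(g // weight)
g = step - 26
depth = handle(xs) % depth[depth]
for weight in depth:
    weight += xs // xs
    depth = emit(depth)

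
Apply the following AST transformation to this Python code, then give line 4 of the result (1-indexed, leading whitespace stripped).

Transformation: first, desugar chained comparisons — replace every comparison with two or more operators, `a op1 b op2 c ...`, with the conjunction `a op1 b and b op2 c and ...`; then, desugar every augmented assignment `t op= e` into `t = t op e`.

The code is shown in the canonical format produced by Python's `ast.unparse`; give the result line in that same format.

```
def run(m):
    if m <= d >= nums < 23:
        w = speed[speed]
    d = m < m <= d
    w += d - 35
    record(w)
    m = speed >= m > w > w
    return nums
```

d = m < m and m <= d

Transformed code:
def run(m):
    if m <= d and d >= nums and (nums < 23):
        w = speed[speed]
    d = m < m and m <= d
    w = w + (d - 35)
    record(w)
    m = speed >= m and m > w and (w > w)
    return nums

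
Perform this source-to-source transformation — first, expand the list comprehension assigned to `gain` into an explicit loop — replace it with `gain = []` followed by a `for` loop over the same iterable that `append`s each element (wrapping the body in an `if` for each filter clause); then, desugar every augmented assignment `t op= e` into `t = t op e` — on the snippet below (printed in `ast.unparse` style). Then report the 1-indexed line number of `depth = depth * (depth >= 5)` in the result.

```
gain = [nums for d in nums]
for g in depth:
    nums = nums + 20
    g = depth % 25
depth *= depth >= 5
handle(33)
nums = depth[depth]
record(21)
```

7

Transformed code:
gain = []
for d in nums:
    gain.append(nums)
for g in depth:
    nums = nums + 20
    g = depth % 25
depth = depth * (depth >= 5)
handle(33)
nums = depth[depth]
record(21)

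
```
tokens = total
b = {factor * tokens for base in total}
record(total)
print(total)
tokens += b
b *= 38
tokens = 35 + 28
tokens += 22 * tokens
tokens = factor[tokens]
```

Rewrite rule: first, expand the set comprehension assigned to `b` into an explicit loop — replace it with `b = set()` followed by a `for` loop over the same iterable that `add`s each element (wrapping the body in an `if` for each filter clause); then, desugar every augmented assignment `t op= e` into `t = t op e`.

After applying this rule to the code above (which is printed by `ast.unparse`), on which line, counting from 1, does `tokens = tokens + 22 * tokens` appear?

10

Transformed code:
tokens = total
b = set()
for base in total:
    b.add(factor * tokens)
record(total)
print(total)
tokens = tokens + b
b = b * 38
tokens = 35 + 28
tokens = tokens + 22 * tokens
tokens = factor[tokens]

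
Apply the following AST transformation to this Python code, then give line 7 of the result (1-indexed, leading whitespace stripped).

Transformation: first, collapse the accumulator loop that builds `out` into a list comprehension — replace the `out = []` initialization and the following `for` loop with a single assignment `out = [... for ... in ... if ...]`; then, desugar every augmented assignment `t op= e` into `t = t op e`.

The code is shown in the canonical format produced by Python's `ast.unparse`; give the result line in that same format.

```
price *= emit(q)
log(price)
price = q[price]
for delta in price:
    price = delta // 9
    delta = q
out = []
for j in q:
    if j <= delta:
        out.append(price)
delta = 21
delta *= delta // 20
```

out = [price for j in q if j <= delta]

Transformed code:
price = price * emit(q)
log(price)
price = q[price]
for delta in price:
    price = delta // 9
    delta = q
out = [price for j in q if j <= delta]
delta = 21
delta = delta * (delta // 20)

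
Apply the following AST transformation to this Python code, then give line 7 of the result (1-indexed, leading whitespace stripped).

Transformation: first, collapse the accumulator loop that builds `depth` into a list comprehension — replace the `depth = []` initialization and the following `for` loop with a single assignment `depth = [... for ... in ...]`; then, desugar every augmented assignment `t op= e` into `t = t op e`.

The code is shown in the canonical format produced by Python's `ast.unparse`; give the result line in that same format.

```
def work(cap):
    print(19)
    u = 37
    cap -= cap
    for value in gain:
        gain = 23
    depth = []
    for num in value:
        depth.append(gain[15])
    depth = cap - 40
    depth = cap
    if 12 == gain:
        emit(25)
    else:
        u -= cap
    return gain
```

depth = [gain[15] for num in value]

Transformed code:
def work(cap):
    print(19)
    u = 37
    cap = cap - cap
    for value in gain:
        gain = 23
    depth = [gain[15] for num in value]
    depth = cap - 40
    depth = cap
    if 12 == gain:
        emit(25)
    else:
        u = u - cap
    return gain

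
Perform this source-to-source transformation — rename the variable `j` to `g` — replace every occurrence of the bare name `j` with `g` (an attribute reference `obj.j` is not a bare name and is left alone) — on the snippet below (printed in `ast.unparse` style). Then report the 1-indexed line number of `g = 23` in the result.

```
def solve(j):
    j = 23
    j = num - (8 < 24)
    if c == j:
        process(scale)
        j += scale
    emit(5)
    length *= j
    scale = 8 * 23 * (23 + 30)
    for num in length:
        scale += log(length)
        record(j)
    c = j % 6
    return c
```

Transformed code:
def solve(g):
    g = 23
    g = num - (8 < 24)
    if c == g:
        process(scale)
        g += scale
    emit(5)
    length *= g
    scale = 8 * 23 * (23 + 30)
    for num in length:
        scale += log(length)
        record(g)
    c = g % 6
    return c

2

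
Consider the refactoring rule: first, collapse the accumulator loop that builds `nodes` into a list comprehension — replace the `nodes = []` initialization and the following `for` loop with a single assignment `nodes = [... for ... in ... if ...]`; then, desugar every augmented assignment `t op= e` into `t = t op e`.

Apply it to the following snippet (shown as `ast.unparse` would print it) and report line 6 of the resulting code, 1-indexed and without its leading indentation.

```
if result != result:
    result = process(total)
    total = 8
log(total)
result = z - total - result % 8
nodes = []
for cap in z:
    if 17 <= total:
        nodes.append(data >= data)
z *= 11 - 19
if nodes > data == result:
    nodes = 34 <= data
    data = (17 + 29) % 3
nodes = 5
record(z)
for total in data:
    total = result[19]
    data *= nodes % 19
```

Transformed code:
if result != result:
    result = process(total)
    total = 8
log(total)
result = z - total - result % 8
nodes = [data >= data for cap in z if 17 <= total]
z = z * (11 - 19)
if nodes > data == result:
    nodes = 34 <= data
    data = (17 + 29) % 3
nodes = 5
record(z)
for total in data:
    total = result[19]
    data = data * (nodes % 19)

nodes = [data >= data for cap in z if 17 <= total]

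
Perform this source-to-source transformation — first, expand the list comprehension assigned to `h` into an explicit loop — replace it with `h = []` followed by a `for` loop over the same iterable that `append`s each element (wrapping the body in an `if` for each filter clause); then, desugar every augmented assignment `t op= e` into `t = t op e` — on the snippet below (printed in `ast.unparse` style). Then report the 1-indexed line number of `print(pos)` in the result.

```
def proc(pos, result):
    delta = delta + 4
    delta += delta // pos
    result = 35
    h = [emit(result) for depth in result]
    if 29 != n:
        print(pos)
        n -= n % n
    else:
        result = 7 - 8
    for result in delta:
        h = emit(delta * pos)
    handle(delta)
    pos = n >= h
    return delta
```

9

Transformed code:
def proc(pos, result):
    delta = delta + 4
    delta = delta + delta // pos
    result = 35
    h = []
    for depth in result:
        h.append(emit(result))
    if 29 != n:
        print(pos)
        n = n - n % n
    else:
        result = 7 - 8
    for result in delta:
        h = emit(delta * pos)
    handle(delta)
    pos = n >= h
    return delta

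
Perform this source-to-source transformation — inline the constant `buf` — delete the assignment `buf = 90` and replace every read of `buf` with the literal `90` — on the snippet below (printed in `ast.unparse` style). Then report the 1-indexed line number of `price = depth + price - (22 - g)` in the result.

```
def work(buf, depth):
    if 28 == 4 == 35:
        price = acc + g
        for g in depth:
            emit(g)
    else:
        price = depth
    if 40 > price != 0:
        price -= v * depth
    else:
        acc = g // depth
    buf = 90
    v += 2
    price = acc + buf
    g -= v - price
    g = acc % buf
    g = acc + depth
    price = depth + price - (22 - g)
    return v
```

17

Transformed code:
def work(buf, depth):
    if 28 == 4 == 35:
        price = acc + g
        for g in depth:
            emit(g)
    else:
        price = depth
    if 40 > price != 0:
        price -= v * depth
    else:
        acc = g // depth
    v += 2
    price = acc + 90
    g -= v - price
    g = acc % 90
    g = acc + depth
    price = depth + price - (22 - g)
    return v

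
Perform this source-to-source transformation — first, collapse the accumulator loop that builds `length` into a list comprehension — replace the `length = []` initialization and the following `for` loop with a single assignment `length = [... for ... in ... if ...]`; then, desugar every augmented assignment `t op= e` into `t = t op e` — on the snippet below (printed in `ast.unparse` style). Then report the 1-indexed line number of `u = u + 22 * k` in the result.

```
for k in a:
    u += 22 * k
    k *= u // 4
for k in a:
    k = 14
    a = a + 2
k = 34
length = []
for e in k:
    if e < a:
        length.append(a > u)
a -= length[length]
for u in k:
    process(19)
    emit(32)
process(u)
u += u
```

2

Transformed code:
for k in a:
    u = u + 22 * k
    k = k * (u // 4)
for k in a:
    k = 14
    a = a + 2
k = 34
length = [a > u for e in k if e < a]
a = a - length[length]
for u in k:
    process(19)
    emit(32)
process(u)
u = u + u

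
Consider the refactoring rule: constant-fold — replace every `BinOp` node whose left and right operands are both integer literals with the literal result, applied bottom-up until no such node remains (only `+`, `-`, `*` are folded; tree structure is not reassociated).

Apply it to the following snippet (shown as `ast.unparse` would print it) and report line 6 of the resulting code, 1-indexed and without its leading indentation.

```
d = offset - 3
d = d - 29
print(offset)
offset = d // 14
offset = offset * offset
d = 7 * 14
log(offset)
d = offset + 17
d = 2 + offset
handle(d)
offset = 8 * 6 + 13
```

Transformed code:
d = offset - 3
d = d - 29
print(offset)
offset = d // 14
offset = offset * offset
d = 98
log(offset)
d = offset + 17
d = 2 + offset
handle(d)
offset = 61

d = 98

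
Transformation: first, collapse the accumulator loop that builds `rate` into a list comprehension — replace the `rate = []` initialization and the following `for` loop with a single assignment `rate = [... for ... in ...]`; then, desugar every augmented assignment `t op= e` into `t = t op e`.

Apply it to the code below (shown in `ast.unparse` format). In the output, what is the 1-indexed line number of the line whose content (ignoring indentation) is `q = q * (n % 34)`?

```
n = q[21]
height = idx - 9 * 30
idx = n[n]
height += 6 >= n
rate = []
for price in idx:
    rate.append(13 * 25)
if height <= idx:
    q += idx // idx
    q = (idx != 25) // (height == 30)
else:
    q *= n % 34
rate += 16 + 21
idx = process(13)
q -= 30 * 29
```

10

Transformed code:
n = q[21]
height = idx - 9 * 30
idx = n[n]
height = height + (6 >= n)
rate = [13 * 25 for price in idx]
if height <= idx:
    q = q + idx // idx
    q = (idx != 25) // (height == 30)
else:
    q = q * (n % 34)
rate = rate + (16 + 21)
idx = process(13)
q = q - 30 * 29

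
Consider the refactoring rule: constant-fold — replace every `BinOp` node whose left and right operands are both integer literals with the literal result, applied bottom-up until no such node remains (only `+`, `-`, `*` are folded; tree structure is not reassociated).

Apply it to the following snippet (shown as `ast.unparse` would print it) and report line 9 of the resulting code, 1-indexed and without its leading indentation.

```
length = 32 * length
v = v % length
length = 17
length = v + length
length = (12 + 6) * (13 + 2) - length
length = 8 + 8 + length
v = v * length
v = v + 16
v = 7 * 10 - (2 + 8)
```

Transformed code:
length = 32 * length
v = v % length
length = 17
length = v + length
length = 270 - length
length = 16 + length
v = v * length
v = v + 16
v = 60

v = 60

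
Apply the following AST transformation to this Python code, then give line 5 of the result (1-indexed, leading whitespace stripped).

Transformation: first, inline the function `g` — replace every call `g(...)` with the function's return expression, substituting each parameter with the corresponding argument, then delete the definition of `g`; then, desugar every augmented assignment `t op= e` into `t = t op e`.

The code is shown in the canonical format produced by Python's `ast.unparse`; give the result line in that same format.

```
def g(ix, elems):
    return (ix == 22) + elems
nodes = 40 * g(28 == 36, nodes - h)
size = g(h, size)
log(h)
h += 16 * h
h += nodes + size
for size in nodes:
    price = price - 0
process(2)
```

h = h + (nodes + size)

Transformed code:
nodes = 40 * (((28 == 36) == 22) + (nodes - h))
size = (h == 22) + size
log(h)
h = h + 16 * h
h = h + (nodes + size)
for size in nodes:
    price = price - 0
process(2)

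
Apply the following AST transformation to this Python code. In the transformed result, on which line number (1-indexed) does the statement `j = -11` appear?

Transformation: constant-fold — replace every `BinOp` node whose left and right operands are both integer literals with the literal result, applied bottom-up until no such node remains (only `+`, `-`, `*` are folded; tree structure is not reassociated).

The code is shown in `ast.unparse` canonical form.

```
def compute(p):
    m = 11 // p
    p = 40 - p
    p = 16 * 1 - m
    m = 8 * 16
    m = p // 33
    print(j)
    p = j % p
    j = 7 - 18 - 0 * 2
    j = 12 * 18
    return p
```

9

Transformed code:
def compute(p):
    m = 11 // p
    p = 40 - p
    p = 16 - m
    m = 128
    m = p // 33
    print(j)
    p = j % p
    j = -11
    j = 216
    return p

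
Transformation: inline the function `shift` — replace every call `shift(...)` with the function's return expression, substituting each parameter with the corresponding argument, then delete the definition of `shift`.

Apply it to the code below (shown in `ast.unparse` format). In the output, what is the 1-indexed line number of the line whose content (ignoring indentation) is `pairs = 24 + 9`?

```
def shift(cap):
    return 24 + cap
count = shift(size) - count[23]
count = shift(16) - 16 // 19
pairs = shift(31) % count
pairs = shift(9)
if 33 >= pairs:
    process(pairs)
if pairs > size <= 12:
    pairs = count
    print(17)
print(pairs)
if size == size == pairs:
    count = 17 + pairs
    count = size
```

4

Transformed code:
count = 24 + size - count[23]
count = 24 + 16 - 16 // 19
pairs = (24 + 31) % count
pairs = 24 + 9
if 33 >= pairs:
    process(pairs)
if pairs > size <= 12:
    pairs = count
    print(17)
print(pairs)
if size == size == pairs:
    count = 17 + pairs
    count = size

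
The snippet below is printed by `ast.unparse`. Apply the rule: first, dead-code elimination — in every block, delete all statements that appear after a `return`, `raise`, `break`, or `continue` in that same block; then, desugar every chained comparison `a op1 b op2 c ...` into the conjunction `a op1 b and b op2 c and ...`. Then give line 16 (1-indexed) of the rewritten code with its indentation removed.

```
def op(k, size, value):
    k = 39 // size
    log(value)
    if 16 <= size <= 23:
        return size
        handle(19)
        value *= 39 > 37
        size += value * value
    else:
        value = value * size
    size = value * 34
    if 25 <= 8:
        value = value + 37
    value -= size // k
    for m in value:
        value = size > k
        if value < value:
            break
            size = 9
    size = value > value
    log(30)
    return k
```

size = value > value

Transformed code:
def op(k, size, value):
    k = 39 // size
    log(value)
    if 16 <= size and size <= 23:
        return size
    else:
        value = value * size
    size = value * 34
    if 25 <= 8:
        value = value + 37
    value -= size // k
    for m in value:
        value = size > k
        if value < value:
            break
    size = value > value
    log(30)
    return k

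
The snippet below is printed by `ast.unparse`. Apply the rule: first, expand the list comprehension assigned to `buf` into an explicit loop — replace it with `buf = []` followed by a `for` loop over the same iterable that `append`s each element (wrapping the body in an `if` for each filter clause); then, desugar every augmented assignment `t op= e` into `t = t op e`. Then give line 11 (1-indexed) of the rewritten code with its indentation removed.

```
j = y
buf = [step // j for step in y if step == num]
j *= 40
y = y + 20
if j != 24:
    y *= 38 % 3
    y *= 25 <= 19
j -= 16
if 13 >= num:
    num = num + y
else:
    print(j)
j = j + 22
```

j = j - 16

Transformed code:
j = y
buf = []
for step in y:
    if step == num:
        buf.append(step // j)
j = j * 40
y = y + 20
if j != 24:
    y = y * (38 % 3)
    y = y * (25 <= 19)
j = j - 16
if 13 >= num:
    num = num + y
else:
    print(j)
j = j + 22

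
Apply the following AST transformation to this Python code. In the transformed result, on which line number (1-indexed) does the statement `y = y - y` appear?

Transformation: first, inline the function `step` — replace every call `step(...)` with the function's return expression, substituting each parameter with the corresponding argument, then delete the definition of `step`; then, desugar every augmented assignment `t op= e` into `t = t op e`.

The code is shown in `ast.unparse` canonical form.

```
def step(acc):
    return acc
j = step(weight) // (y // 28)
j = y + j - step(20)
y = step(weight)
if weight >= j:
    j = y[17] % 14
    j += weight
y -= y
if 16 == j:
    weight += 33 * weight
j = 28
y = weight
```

Transformed code:
j = weight // (y // 28)
j = y + j - 20
y = weight
if weight >= j:
    j = y[17] % 14
    j = j + weight
y = y - y
if 16 == j:
    weight = weight + 33 * weight
j = 28
y = weight

7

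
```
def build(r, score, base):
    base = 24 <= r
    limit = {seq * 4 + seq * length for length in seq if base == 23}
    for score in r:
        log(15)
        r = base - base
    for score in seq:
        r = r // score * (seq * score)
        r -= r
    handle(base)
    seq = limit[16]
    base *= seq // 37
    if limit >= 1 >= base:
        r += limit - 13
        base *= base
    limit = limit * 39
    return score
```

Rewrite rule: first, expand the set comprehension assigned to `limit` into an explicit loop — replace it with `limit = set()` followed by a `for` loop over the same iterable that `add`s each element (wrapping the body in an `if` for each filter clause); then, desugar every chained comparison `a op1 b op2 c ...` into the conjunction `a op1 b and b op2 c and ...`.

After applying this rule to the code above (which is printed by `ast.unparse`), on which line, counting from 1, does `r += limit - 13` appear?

17

Transformed code:
def build(r, score, base):
    base = 24 <= r
    limit = set()
    for length in seq:
        if base == 23:
            limit.add(seq * 4 + seq * length)
    for score in r:
        log(15)
        r = base - base
    for score in seq:
        r = r // score * (seq * score)
        r -= r
    handle(base)
    seq = limit[16]
    base *= seq // 37
    if limit >= 1 and 1 >= base:
        r += limit - 13
        base *= base
    limit = limit * 39
    return score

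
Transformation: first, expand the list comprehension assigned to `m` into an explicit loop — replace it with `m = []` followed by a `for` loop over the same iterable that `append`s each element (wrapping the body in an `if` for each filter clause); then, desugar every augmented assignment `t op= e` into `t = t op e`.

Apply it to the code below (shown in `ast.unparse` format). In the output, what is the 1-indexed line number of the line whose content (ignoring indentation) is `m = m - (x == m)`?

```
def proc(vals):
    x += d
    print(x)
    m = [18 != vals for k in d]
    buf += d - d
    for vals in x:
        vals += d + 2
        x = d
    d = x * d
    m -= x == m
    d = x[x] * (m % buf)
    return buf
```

Transformed code:
def proc(vals):
    x = x + d
    print(x)
    m = []
    for k in d:
        m.append(18 != vals)
    buf = buf + (d - d)
    for vals in x:
        vals = vals + (d + 2)
        x = d
    d = x * d
    m = m - (x == m)
    d = x[x] * (m % buf)
    return buf

12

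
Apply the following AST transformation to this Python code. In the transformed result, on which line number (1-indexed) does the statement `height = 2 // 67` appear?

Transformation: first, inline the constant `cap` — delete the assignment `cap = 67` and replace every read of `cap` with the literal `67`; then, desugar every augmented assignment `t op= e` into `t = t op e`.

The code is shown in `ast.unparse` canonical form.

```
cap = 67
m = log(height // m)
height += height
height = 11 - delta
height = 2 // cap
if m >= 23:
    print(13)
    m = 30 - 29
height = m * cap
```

Transformed code:
m = log(height // m)
height = height + height
height = 11 - delta
height = 2 // 67
if m >= 23:
    print(13)
    m = 30 - 29
height = m * 67

4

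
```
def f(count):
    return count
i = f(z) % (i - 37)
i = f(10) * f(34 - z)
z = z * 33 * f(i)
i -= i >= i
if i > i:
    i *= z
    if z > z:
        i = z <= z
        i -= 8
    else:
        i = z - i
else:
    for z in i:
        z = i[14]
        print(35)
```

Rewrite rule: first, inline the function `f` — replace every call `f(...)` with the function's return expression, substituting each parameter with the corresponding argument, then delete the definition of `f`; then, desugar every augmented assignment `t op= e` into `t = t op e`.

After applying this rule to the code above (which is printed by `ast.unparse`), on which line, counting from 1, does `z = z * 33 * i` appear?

3

Transformed code:
i = z % (i - 37)
i = 10 * (34 - z)
z = z * 33 * i
i = i - (i >= i)
if i > i:
    i = i * z
    if z > z:
        i = z <= z
        i = i - 8
    else:
        i = z - i
else:
    for z in i:
        z = i[14]
        print(35)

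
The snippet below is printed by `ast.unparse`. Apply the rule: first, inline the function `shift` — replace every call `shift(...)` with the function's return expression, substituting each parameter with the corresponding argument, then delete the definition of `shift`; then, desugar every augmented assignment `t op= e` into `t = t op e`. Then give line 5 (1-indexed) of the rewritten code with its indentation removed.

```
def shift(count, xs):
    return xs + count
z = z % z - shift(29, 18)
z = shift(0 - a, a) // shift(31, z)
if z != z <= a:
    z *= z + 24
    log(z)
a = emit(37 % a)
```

log(z)

Transformed code:
z = z % z - (18 + 29)
z = (a + (0 - a)) // (z + 31)
if z != z <= a:
    z = z * (z + 24)
    log(z)
a = emit(37 % a)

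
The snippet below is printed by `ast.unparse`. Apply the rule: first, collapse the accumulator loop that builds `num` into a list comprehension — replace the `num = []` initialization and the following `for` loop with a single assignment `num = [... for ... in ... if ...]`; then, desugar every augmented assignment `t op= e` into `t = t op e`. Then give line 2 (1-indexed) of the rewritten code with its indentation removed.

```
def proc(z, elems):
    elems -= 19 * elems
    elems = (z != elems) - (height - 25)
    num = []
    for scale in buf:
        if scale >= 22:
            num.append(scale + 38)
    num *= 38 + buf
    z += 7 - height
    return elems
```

Transformed code:
def proc(z, elems):
    elems = elems - 19 * elems
    elems = (z != elems) - (height - 25)
    num = [scale + 38 for scale in buf if scale >= 22]
    num = num * (38 + buf)
    z = z + (7 - height)
    return elems

elems = elems - 19 * elems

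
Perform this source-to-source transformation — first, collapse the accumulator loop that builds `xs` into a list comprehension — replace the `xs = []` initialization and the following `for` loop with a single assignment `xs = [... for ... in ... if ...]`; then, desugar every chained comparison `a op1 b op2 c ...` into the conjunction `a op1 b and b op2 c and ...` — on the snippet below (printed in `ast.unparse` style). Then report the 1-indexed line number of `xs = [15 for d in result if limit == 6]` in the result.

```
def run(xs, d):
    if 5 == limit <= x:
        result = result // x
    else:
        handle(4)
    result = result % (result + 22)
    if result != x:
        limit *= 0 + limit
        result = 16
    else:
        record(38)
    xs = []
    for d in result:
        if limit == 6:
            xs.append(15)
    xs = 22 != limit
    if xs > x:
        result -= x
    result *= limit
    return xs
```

Transformed code:
def run(xs, d):
    if 5 == limit and limit <= x:
        result = result // x
    else:
        handle(4)
    result = result % (result + 22)
    if result != x:
        limit *= 0 + limit
        result = 16
    else:
        record(38)
    xs = [15 for d in result if limit == 6]
    xs = 22 != limit
    if xs > x:
        result -= x
    result *= limit
    return xs

12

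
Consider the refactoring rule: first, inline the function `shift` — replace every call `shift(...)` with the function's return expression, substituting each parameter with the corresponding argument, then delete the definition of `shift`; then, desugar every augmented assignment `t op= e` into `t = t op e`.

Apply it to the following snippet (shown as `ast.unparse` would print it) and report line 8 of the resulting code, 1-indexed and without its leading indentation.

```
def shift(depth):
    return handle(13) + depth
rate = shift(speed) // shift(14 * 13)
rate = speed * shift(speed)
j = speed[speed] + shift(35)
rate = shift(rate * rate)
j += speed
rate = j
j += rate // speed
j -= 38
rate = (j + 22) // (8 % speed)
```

j = j - 38

Transformed code:
rate = (handle(13) + speed) // (handle(13) + 14 * 13)
rate = speed * (handle(13) + speed)
j = speed[speed] + (handle(13) + 35)
rate = handle(13) + rate * rate
j = j + speed
rate = j
j = j + rate // speed
j = j - 38
rate = (j + 22) // (8 % speed)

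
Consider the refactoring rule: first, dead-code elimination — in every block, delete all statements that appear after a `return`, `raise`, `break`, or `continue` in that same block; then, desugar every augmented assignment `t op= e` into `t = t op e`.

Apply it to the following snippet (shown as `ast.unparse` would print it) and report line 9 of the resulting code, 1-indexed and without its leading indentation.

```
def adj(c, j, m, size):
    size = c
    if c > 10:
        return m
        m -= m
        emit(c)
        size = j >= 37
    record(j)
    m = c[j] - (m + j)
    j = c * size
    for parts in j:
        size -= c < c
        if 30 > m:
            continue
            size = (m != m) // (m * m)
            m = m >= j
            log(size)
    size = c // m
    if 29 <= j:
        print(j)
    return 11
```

Transformed code:
def adj(c, j, m, size):
    size = c
    if c > 10:
        return m
    record(j)
    m = c[j] - (m + j)
    j = c * size
    for parts in j:
        size = size - (c < c)
        if 30 > m:
            continue
    size = c // m
    if 29 <= j:
        print(j)
    return 11

size = size - (c < c)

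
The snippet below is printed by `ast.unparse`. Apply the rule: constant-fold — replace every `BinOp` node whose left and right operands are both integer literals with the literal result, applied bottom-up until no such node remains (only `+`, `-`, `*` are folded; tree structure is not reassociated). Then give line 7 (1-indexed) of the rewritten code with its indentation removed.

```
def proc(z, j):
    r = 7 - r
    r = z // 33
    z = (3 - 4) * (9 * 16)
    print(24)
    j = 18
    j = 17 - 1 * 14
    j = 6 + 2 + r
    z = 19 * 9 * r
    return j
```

Transformed code:
def proc(z, j):
    r = 7 - r
    r = z // 33
    z = -144
    print(24)
    j = 18
    j = 3
    j = 8 + r
    z = 171 * r
    return j

j = 3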